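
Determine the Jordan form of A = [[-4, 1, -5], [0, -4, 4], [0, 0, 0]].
J = [[-4, 1, 0], [0, -4, 0], [0, 0, 0]]

The characteristic polynomial is det(xI - A) = x(x + 4)^2, so the eigenvalues are -4 (algebraic multiplicity 2), 0 (algebraic multiplicity 1).

For λ = -4: rank(A + 4I) = 2, rank((A + 4I)^2) = 1. The eigenspace has dimension 3 - 2 = 1, so there is 1 Jordan block; the rank sequence gives block sizes [2].

For λ = 0: algebraic multiplicity 1 gives one 1×1 block.

Assembling the blocks gives the Jordan form J above.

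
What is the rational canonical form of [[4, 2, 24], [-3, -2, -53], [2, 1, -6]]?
The invariant factors of A (the non-unit diagonal entries of the Smith normal form of xI - A over ℚ[x]) are (x - 3)(x + 3)(x + 4), each dividing the next. The characteristic polynomial is their product, (x - 3)(x + 3)(x + 4).

The rational canonical form is the block-diagonal matrix of companion matrices C(f_i):
R = [[0, 0, 36], [1, 0, 9], [0, 1, -4]].

R = [[0, 0, 36], [1, 0, 9], [0, 1, -4]]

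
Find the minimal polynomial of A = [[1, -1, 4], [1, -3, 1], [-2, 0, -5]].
The characteristic polynomial factors as (x + 2)^2(x + 3). The minimal polynomial is ∏(x - λ)^{k_λ} where k_λ is the size of the largest Jordan block at λ.

For λ = -3: rank(A + 3I) = 2, and the largest Jordan block has size 1 (the smallest k with rank((A + 3I)^k) = rank((A + 3I)^(k+1))).
For λ = -2: rank(A + 2I) = 2, and the largest Jordan block has size 2 (the smallest k with rank((A + 2I)^k) = rank((A + 2I)^(k+1))).

So m_A(x) = (x + 2)^2(x + 3).

m_A(x) = (x + 2)^2(x + 3)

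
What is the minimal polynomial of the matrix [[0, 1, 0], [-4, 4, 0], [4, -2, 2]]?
m_A(x) = (x - 2)^2

The characteristic polynomial factors as (x - 2)^3. The minimal polynomial is ∏(x - λ)^{k_λ} where k_λ is the size of the largest Jordan block at λ.

For λ = 2: rank(A - 2I) = 1, and the largest Jordan block has size 2 (the smallest k with rank((A - 2I)^k) = rank((A - 2I)^(k+1))).

So m_A(x) = (x - 2)^2.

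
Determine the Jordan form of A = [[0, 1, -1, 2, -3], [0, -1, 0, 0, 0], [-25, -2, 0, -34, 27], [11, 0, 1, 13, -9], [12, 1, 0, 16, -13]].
The characteristic polynomial is det(xI - A) = (x - 1)^2(x + 1)^3, so the eigenvalues are -1 (algebraic multiplicity 3), 1 (algebraic multiplicity 2).

For λ = -1: rank(A + I) = 3, rank((A + I)^2) = 2. The eigenspace has dimension 5 - 3 = 2, so there are 2 Jordan blocks; the rank sequence gives block sizes [2, 1].

For λ = 1: rank(A - I) = 4, rank((A - I)^2) = 3. The eigenspace has dimension 5 - 4 = 1, so there is 1 Jordan block; the rank sequence gives block sizes [2].

Assembling the blocks gives the Jordan form J above.

J = [[-1, 1, 0, 0, 0], [0, -1, 0, 0, 0], [0, 0, -1, 0, 0], [0, 0, 0, 1, 1], [0, 0, 0, 0, 1]]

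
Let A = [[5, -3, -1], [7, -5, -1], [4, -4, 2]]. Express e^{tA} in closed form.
A has Jordan form J = [[-2, 0, 0], [0, 2, 1], [0, 0, 2]] with A = PJP^{-1}, so e^{tA} = P e^{tJ} P^{-1}.

For a Jordan block J_k(λ), e^{tJ_k(λ)} = e^{λt} · (I + tN + t^2 N^2/2! + ... + t^{k-1} N^{k-1}/(k-1)!) where N is the nilpotent superdiagonal part.

Assembling the blocks and conjugating back gives the entries of e^{tA} as shown above.

e^{tA} = [[((2 - t)*e^{4*t} - 1)*e^{-2*t}, ((t - 1)*e^{4*t} + 1)*e^{-2*t}, -t*e^{2*t}], [((2 - t)*e^{4*t} - 2)*e^{-2*t}, ((t - 1)*e^{4*t} + 2)*e^{-2*t}, -t*e^{2*t}], [2*sinh(2*t), -2*sinh(2*t), e^{2*t}]]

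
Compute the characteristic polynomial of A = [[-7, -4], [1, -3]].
χ_A(x) = (x + 5)^2

xI - A = [[x + 7, 4], [-1, x + 3]].

Expanding det(xI - A) along the first row:
det(xI - A) = + (x + 7)·det([[x + 3]]) - (4)·det([[-1]]).

Evaluating gives χ_A(x) = x^2 + 10x + 25 = (x + 5)^2.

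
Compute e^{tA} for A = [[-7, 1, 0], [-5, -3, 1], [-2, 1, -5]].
A has Jordan form J = [[-5, 1, 0], [0, -5, 1], [0, 0, -5]] with A = PJP^{-1}, so e^{tA} = P e^{tJ} P^{-1}.

For a Jordan block J_k(λ), e^{tJ_k(λ)} = e^{λt} · (I + tN + t^2 N^2/2! + ... + t^{k-1} N^{k-1}/(k-1)!) where N is the nilpotent superdiagonal part.

Assembling the blocks and conjugating back gives the entries of e^{tA} as shown above.

e^{tA} = [[(-t^2 - 4*t + 2)*e^{-5*t}/2, t*e^{-5*t}, t^2*e^{-5*t}/2], [t*(-t - 5)*e^{-5*t}, (2*t + 1)*e^{-5*t}, t*(t + 1)*e^{-5*t}], [t*(-t - 4)*e^{-5*t}/2, t*e^{-5*t}, (t^2 + 2)*e^{-5*t}/2]]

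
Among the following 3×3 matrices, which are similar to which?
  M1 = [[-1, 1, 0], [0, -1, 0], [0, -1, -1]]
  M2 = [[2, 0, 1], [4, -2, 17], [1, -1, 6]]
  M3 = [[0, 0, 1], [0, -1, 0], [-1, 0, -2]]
2 classes: {M1, M3}, {M2}

Characteristic polynomials: χ_{M1} = (x + 1)^3, χ_{M2} = (x - 2)^3, χ_{M3} = (x + 1)^3.

{M1, M3}: invariant factors x + 1, (x + 1)^2.

{M2}: invariant factors (x - 2)^3.

Matrices are similar if and only if their invariant-factor lists agree; the partition into similarity classes is {M1, M3}, {M2}.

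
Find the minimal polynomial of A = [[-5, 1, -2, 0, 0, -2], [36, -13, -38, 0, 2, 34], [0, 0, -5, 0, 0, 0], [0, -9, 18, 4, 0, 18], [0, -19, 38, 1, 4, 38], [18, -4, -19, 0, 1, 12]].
The characteristic polynomial factors as (x - 4)^3(x + 5)^3. The minimal polynomial is ∏(x - λ)^{k_λ} where k_λ is the size of the largest Jordan block at λ.

For λ = -5: rank(A + 5I) = 4, and the largest Jordan block has size 2 (the smallest k with rank((A + 5I)^k) = rank((A + 5I)^(k+1))).
For λ = 4: rank(A - 4I) = 5, and the largest Jordan block has size 3 (the smallest k with rank((A - 4I)^k) = rank((A - 4I)^(k+1))).

So m_A(x) = (x - 4)^3(x + 5)^2.

m_A(x) = (x - 4)^3(x + 5)^2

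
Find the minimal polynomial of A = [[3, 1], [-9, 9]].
The characteristic polynomial factors as (x - 6)^2. The minimal polynomial is ∏(x - λ)^{k_λ} where k_λ is the size of the largest Jordan block at λ.

For λ = 6: rank(A - 6I) = 1, and the largest Jordan block has size 2 (the smallest k with rank((A - 6I)^k) = rank((A - 6I)^(k+1))).

So m_A(x) = (x - 6)^2.

m_A(x) = (x - 6)^2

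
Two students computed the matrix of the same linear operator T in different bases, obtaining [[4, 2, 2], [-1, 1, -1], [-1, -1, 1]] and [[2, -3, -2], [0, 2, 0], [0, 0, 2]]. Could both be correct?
Two matrices over a field are similar if and only if they have the same invariant factors.

Both A and B have characteristic polynomial (x - 2)^3 and minimal polynomial (x - 2)^2. Computing further, both have invariant factors x - 2, (x - 2)^2. Hence A and B are similar.

Yes.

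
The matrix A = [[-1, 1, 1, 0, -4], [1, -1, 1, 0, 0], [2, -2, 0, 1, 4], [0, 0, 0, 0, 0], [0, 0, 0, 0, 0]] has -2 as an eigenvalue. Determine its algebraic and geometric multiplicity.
The characteristic polynomial is x^4(x + 2), so the factor x + 2 appears with exponent 1: the algebraic multiplicity is 1.

rank(A + 2I) = 4, so the eigenspace has dimension 5 - 4 = 1: the geometric multiplicity is 1.

algebraic multiplicity 1, geometric multiplicity 1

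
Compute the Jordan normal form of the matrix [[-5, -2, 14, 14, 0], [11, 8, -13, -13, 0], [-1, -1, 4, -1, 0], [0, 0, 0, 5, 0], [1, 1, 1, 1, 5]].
J = [[-3, 0, 0, 0, 0], [0, 5, 1, 0, 0], [0, 0, 5, 0, 0], [0, 0, 0, 5, 0], [0, 0, 0, 0, 5]]

The characteristic polynomial is det(xI - A) = (x - 5)^4(x + 3), so the eigenvalues are -3 (algebraic multiplicity 1), 5 (algebraic multiplicity 4).

For λ = -3: algebraic multiplicity 1 gives one 1×1 block.

For λ = 5: rank(A - 5I) = 2, rank((A - 5I)^2) = 1. The eigenspace has dimension 5 - 2 = 3, so there are 3 Jordan blocks; the rank sequence gives block sizes [2, 1, 1].

Assembling the blocks gives the Jordan form J above.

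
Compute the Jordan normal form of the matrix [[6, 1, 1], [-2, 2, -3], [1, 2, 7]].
The characteristic polynomial is det(xI - A) = (x - 5)^3, so the eigenvalues are 5 (algebraic multiplicity 3).

For λ = 5: rank(A - 5I) = 2, rank((A - 5I)^2) = 1, rank((A - 5I)^3) = 0. The eigenspace has dimension 3 - 2 = 1, so there is 1 Jordan block; the rank sequence gives block sizes [3].

Assembling the blocks gives the Jordan form J above.

J = [[5, 1, 0], [0, 5, 1], [0, 0, 5]]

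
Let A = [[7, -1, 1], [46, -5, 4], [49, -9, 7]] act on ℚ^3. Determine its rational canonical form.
The invariant factors of A (the non-unit diagonal entries of the Smith normal form of xI - A over ℚ[x]) are (x - 6)(x^2 - 3x - 6), each dividing the next. The characteristic polynomial is their product, (x - 6)(x^2 - 3x - 6).

The rational canonical form is the block-diagonal matrix of companion matrices C(f_i):
R = [[0, 0, -36], [1, 0, -12], [0, 1, 9]].

Note the characteristic polynomial does not split into linear factors over ℚ, so A has no Jordan form over ℚ; the rational canonical form exists over any field.

R = [[0, 0, -36], [1, 0, -12], [0, 1, 9]]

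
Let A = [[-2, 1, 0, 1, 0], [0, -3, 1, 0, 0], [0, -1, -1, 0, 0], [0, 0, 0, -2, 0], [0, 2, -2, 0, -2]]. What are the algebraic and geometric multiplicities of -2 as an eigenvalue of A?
The characteristic polynomial is (x + 2)^5, so the factor x + 2 appears with exponent 5: the algebraic multiplicity is 5.

rank(A + 2I) = 2, so the eigenspace has dimension 5 - 2 = 3: the geometric multiplicity is 3.

Since 3 < 5, A is not diagonalizable.

algebraic multiplicity 5, geometric multiplicity 3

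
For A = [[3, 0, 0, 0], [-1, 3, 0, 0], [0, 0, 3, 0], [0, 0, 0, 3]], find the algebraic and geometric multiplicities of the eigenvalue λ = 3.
The characteristic polynomial is (x - 3)^4, so the factor x - 3 appears with exponent 4: the algebraic multiplicity is 4.

rank(A - 3I) = 1, so the eigenspace has dimension 4 - 1 = 3: the geometric multiplicity is 3.

Since 3 < 4, A is not diagonalizable.

algebraic multiplicity 4, geometric multiplicity 3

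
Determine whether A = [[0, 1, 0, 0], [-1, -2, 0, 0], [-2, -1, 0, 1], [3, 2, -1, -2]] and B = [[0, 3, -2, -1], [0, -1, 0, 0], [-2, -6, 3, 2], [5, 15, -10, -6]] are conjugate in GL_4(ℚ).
No.

Both have characteristic polynomial (x + 1)^4 and minimal polynomial (x + 1)^2. But rank(A + I) = 2 for A while rank(B + I) = 1 for B, so the number of Jordan blocks at λ = -1 differs. A and B are not similar.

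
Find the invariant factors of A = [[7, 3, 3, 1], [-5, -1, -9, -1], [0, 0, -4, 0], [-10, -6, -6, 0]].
The Jordan structure of A has elementary divisors (x + 4), (x - 2)^2, (x - 2). Arranging the block sizes at each eigenvalue in decreasing order and taking row products gives the invariant factors.

Invariant factors (smallest first, each dividing the next): x - 2, (x - 2)^2(x + 4).

Check: the last factor (x - 2)^2(x + 4) is the minimal polynomial, and the product (x - 2)^3(x + 4) is the characteristic polynomial.

x - 2, (x - 2)^2(x + 4)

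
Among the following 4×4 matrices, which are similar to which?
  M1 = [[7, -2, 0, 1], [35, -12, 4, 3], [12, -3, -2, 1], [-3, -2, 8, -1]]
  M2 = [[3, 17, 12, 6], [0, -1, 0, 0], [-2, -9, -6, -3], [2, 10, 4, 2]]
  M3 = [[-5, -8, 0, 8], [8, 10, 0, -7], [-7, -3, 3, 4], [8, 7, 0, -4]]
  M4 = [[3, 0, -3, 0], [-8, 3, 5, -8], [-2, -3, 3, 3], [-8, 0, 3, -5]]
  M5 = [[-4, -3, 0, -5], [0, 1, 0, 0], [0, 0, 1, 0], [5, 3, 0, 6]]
Characteristic polynomials: χ_{M1} = x^2(x + 4)^2, χ_{M2} = x^2(x + 1)^2, χ_{M3} = (x - 3)^3(x + 5), χ_{M4} = (x - 3)^3(x + 5), χ_{M5} = (x - 1)^4.

{M1}: invariant factors x^2(x + 4)^2.

{M2}: invariant factors x^2(x + 1)^2.

{M3, M4}: invariant factors (x - 3)^3(x + 5).

{M5}: invariant factors x - 1, x - 1, (x - 1)^2.

Matrices are similar if and only if their invariant-factor lists agree; the partition into similarity classes is {M1}, {M2}, {M3, M4}, {M5}.

4 classes: {M1}, {M2}, {M3, M4}, {M5}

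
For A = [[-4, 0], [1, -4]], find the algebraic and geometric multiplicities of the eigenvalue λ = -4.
algebraic multiplicity 2, geometric multiplicity 1

The characteristic polynomial is (x + 4)^2, so the factor x + 4 appears with exponent 2: the algebraic multiplicity is 2.

rank(A + 4I) = 1, so the eigenspace has dimension 2 - 1 = 1: the geometric multiplicity is 1.

Since 1 < 2, A is not diagonalizable.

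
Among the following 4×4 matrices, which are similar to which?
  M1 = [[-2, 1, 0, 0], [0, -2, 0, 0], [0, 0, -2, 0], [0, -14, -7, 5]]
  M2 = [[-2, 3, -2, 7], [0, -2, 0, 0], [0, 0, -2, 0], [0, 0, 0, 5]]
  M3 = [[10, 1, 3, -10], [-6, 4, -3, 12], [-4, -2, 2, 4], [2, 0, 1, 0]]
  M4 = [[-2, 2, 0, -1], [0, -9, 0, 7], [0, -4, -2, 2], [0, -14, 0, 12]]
Characteristic polynomials: χ_{M1} = (x - 5)(x + 2)^3, χ_{M2} = (x - 5)(x + 2)^3, χ_{M3} = (x - 4)^4, χ_{M4} = (x - 5)(x + 2)^3.

{M1, M2, M4}: invariant factors x + 2, (x - 5)(x + 2)^2.

{M3}: invariant factors x - 4, (x - 4)^3.

Matrices are similar if and only if their invariant-factor lists agree; the partition into similarity classes is {M1, M2, M4}, {M3}.

2 classes: {M1, M2, M4}, {M3}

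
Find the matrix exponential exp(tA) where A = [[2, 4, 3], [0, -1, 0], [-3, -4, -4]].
A has Jordan form J = [[-1, 1, 0], [0, -1, 0], [0, 0, -1]] with A = PJP^{-1}, so e^{tA} = P e^{tJ} P^{-1}.

For a Jordan block J_k(λ), e^{tJ_k(λ)} = e^{λt} · (I + tN + t^2 N^2/2! + ... + t^{k-1} N^{k-1}/(k-1)!) where N is the nilpotent superdiagonal part.

Assembling the blocks and conjugating back gives the entries of e^{tA} as shown above.

e^{tA} = [[(3*t + 1)*e^{-t}, 4*t*e^{-t}, 3*t*e^{-t}], [0, e^{-t}, 0], [-3*t*e^{-t}, -4*t*e^{-t}, (1 - 3*t)*e^{-t}]]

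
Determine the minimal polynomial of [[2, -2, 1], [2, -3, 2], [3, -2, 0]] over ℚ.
m_A(x) = (x - 1)(x + 1)^2

The characteristic polynomial factors as (x - 1)(x + 1)^2. The minimal polynomial is ∏(x - λ)^{k_λ} where k_λ is the size of the largest Jordan block at λ.

For λ = -1: rank(A + I) = 2, and the largest Jordan block has size 2 (the smallest k with rank((A + I)^k) = rank((A + I)^(k+1))).
For λ = 1: rank(A - I) = 2, and the largest Jordan block has size 1 (the smallest k with rank((A - I)^k) = rank((A - I)^(k+1))).

So m_A(x) = (x - 1)(x + 1)^2.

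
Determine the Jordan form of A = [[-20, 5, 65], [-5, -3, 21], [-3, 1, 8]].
The characteristic polynomial is det(xI - A) = (x + 5)^3, so the eigenvalues are -5 (algebraic multiplicity 3).

For λ = -5: rank(A + 5I) = 2, rank((A + 5I)^2) = 1, rank((A + 5I)^3) = 0. The eigenspace has dimension 3 - 2 = 1, so there is 1 Jordan block; the rank sequence gives block sizes [3].

Assembling the blocks gives the Jordan form J above.

J = [[-5, 1, 0], [0, -5, 1], [0, 0, -5]]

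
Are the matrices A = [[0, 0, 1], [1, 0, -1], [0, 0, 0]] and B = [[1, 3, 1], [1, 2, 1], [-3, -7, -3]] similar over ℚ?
Yes.

Two matrices over a field are similar if and only if they have the same invariant factors.

Both A and B have characteristic polynomial x^3 and minimal polynomial x^3. Computing further, both have invariant factors x^3. Hence A and B are similar.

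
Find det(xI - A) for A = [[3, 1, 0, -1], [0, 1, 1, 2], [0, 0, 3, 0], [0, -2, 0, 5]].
χ_A(x) = (x - 3)^4

xI - A = [[x - 3, -1, 0, 1], [0, x - 1, -1, -2], [0, 0, x - 3, 0], [0, 2, 0, x - 5]].

Expanding det(xI - A) along the first row:
det(xI - A) = + (x - 3)·det([[x - 1, -1, -2], [0, x - 3, 0], [2, 0, x - 5]]) - (-1)·det([[0, -1, -2], [0, x - 3, 0], [0, 0, x - 5]]) + (0)·det([[0, x - 1, -2], [0, 0, 0], [0, 2, x - 5]]) - (1)·det([[0, x - 1, -1], [0, 0, x - 3], [0, 2, 0]]).

Evaluating gives χ_A(x) = x^4 - 12x^3 + 54x^2 - 108x + 81 = (x - 3)^4.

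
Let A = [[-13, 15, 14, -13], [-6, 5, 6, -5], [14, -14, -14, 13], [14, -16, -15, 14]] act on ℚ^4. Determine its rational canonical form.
R = [[0, 0, 0, -1], [1, 0, 0, 8], [0, 1, 0, -14], [0, 0, 1, -8]]

The invariant factors of A (the non-unit diagonal entries of the Smith normal form of xI - A over ℚ[x]) are (x^2 + 4x - 1)^2, each dividing the next. The characteristic polynomial is their product, (x^2 + 4x - 1)^2.

The rational canonical form is the block-diagonal matrix of companion matrices C(f_i):
R = [[0, 0, 0, -1], [1, 0, 0, 8], [0, 1, 0, -14], [0, 0, 1, -8]].

Note the characteristic polynomial does not split into linear factors over ℚ, so A has no Jordan form over ℚ; the rational canonical form exists over any field.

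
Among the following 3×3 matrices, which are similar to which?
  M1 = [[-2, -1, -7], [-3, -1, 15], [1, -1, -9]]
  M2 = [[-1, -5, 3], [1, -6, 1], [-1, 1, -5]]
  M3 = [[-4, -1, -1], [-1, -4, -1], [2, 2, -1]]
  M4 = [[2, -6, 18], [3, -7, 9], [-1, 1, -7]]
3 classes: {M1, M2}, {M3}, {M4}

Characteristic polynomials: χ_{M1} = (x + 4)^3, χ_{M2} = (x + 4)^3, χ_{M3} = (x + 3)^3, χ_{M4} = (x + 4)^3.

{M1, M2}: invariant factors (x + 4)^3.

{M3}: invariant factors x + 3, (x + 3)^2.

{M4}: invariant factors x + 4, (x + 4)^2.

Matrices are similar if and only if their invariant-factor lists agree; the partition into similarity classes is {M1, M2}, {M3}, {M4}.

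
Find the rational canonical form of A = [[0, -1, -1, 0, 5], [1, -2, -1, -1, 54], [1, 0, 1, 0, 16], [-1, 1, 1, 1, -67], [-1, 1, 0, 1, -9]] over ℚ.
The invariant factors of A (the non-unit diagonal entries of the Smith normal form of xI - A over ℚ[x]) are (x + 4)(x + 5)(x^3 - 2x + 2), each dividing the next. The characteristic polynomial is their product, (x + 4)(x + 5)(x^3 - 2x + 2).

The rational canonical form is the block-diagonal matrix of companion matrices C(f_i):
R = [[0, 0, 0, 0, -40], [1, 0, 0, 0, 22], [0, 1, 0, 0, 16], [0, 0, 1, 0, -18], [0, 0, 0, 1, -9]].

Note the characteristic polynomial does not split into linear factors over ℚ, so A has no Jordan form over ℚ; the rational canonical form exists over any field.

R = [[0, 0, 0, 0, -40], [1, 0, 0, 0, 22], [0, 1, 0, 0, 16], [0, 0, 1, 0, -18], [0, 0, 0, 1, -9]]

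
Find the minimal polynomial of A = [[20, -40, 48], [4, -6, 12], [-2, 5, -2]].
The characteristic polynomial factors as (x - 4)^3. The minimal polynomial is ∏(x - λ)^{k_λ} where k_λ is the size of the largest Jordan block at λ.

For λ = 4: rank(A - 4I) = 1, and the largest Jordan block has size 2 (the smallest k with rank((A - 4I)^k) = rank((A - 4I)^(k+1))).

So m_A(x) = (x - 4)^2.

m_A(x) = (x - 4)^2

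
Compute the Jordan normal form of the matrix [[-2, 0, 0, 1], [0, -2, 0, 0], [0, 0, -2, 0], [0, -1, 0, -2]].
J = [[-2, 1, 0, 0], [0, -2, 1, 0], [0, 0, -2, 0], [0, 0, 0, -2]]

The characteristic polynomial is det(xI - A) = (x + 2)^4, so the eigenvalues are -2 (algebraic multiplicity 4).

For λ = -2: rank(A + 2I) = 2, rank((A + 2I)^2) = 1, rank((A + 2I)^3) = 0. The eigenspace has dimension 4 - 2 = 2, so there are 2 Jordan blocks; the rank sequence gives block sizes [3, 1].

Assembling the blocks gives the Jordan form J above.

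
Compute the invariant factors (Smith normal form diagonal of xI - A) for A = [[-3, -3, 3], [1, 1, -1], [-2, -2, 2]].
The Jordan structure of A has elementary divisors x^2, x. Arranging the block sizes at each eigenvalue in decreasing order and taking row products gives the invariant factors.

Invariant factors (smallest first, each dividing the next): x, x^2.

Check: the last factor x^2 is the minimal polynomial, and the product x^3 is the characteristic polynomial.

x, x^2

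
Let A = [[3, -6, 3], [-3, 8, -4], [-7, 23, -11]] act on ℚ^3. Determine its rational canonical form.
R = [[0, 0, 3], [1, 0, 2], [0, 1, 0]]

The invariant factors of A (the non-unit diagonal entries of the Smith normal form of xI - A over ℚ[x]) are x^3 - 2x - 3, each dividing the next. The characteristic polynomial is their product, x^3 - 2x - 3.

The rational canonical form is the block-diagonal matrix of companion matrices C(f_i):
R = [[0, 0, 3], [1, 0, 2], [0, 1, 0]].

Note the characteristic polynomial does not split into linear factors over ℚ, so A has no Jordan form over ℚ; the rational canonical form exists over any field.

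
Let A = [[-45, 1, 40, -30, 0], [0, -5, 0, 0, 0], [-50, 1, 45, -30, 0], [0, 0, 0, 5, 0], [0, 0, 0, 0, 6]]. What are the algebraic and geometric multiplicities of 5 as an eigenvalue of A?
algebraic multiplicity 2, geometric multiplicity 2

The characteristic polynomial is (x - 6)(x - 5)^2(x + 5)^2, so the factor x - 5 appears with exponent 2: the algebraic multiplicity is 2.

rank(A - 5I) = 3, so the eigenspace has dimension 5 - 3 = 2: the geometric multiplicity is 2.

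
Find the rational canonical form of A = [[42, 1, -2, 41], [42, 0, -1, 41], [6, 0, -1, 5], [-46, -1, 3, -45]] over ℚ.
The invariant factors of A (the non-unit diagonal entries of the Smith normal form of xI - A over ℚ[x]) are (x - 3)(x + 2)^2(x + 3), each dividing the next. The characteristic polynomial is their product, (x - 3)(x + 2)^2(x + 3).

The rational canonical form is the block-diagonal matrix of companion matrices C(f_i):
R = [[0, 0, 0, 36], [1, 0, 0, 36], [0, 1, 0, 5], [0, 0, 1, -4]].

R = [[0, 0, 0, 36], [1, 0, 0, 36], [0, 1, 0, 5], [0, 0, 1, -4]]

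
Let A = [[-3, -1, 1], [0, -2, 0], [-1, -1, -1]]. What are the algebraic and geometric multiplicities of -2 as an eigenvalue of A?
The characteristic polynomial is (x + 2)^3, so the factor x + 2 appears with exponent 3: the algebraic multiplicity is 3.

rank(A + 2I) = 1, so the eigenspace has dimension 3 - 1 = 2: the geometric multiplicity is 2.

Since 2 < 3, A is not diagonalizable.

algebraic multiplicity 3, geometric multiplicity 2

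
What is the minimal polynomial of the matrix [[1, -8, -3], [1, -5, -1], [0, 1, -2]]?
The characteristic polynomial factors as (x + 2)^3. The minimal polynomial is ∏(x - λ)^{k_λ} where k_λ is the size of the largest Jordan block at λ.

For λ = -2: rank(A + 2I) = 2, and the largest Jordan block has size 3 (the smallest k with rank((A + 2I)^k) = rank((A + 2I)^(k+1))).

So m_A(x) = (x + 2)^3.

m_A(x) = (x + 2)^3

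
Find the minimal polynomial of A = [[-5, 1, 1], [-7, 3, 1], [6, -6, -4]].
m_A(x) = (x - 2)(x + 4)^2

The characteristic polynomial factors as (x - 2)(x + 4)^2. The minimal polynomial is ∏(x - λ)^{k_λ} where k_λ is the size of the largest Jordan block at λ.

For λ = -4: rank(A + 4I) = 2, and the largest Jordan block has size 2 (the smallest k with rank((A + 4I)^k) = rank((A + 4I)^(k+1))).
For λ = 2: rank(A - 2I) = 2, and the largest Jordan block has size 1 (the smallest k with rank((A - 2I)^k) = rank((A - 2I)^(k+1))).

So m_A(x) = (x - 2)(x + 4)^2.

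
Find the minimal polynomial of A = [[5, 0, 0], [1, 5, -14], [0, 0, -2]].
m_A(x) = (x - 5)^2(x + 2)

The characteristic polynomial factors as (x - 5)^2(x + 2). The minimal polynomial is ∏(x - λ)^{k_λ} where k_λ is the size of the largest Jordan block at λ.

For λ = -2: rank(A + 2I) = 2, and the largest Jordan block has size 1 (the smallest k with rank((A + 2I)^k) = rank((A + 2I)^(k+1))).
For λ = 5: rank(A - 5I) = 2, and the largest Jordan block has size 2 (the smallest k with rank((A - 5I)^k) = rank((A - 5I)^(k+1))).

So m_A(x) = (x - 5)^2(x + 2).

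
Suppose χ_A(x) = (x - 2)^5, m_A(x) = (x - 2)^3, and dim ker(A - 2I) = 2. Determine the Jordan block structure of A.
Jordan blocks: (2, 3), (2, 2)

λ = 2: algebraic multiplicity 5 (exponent in χ_A), largest block size 3 (exponent in m_A), 2 blocks (geometric multiplicity). These force block sizes [3, 2].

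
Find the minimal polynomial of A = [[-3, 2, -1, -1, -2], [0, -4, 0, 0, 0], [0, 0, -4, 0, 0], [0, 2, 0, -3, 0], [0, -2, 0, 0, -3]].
The characteristic polynomial factors as (x + 3)^3(x + 4)^2. The minimal polynomial is ∏(x - λ)^{k_λ} where k_λ is the size of the largest Jordan block at λ.

For λ = -4: rank(A + 4I) = 3, and the largest Jordan block has size 1 (the smallest k with rank((A + 4I)^k) = rank((A + 4I)^(k+1))).
For λ = -3: rank(A + 3I) = 3, and the largest Jordan block has size 2 (the smallest k with rank((A + 3I)^k) = rank((A + 3I)^(k+1))).

So m_A(x) = (x + 3)^2(x + 4).

m_A(x) = (x + 3)^2(x + 4)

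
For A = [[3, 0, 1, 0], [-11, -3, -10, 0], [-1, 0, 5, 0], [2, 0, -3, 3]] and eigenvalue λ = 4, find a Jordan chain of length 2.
We seek v_1 ∈ ker((A - 4I)^2) \ ker(A - 4I), then set v_{i+1} = (A - 4I) v_i.

One such chain is v_1 = [[-1, 2, 0, -1]]^T, v_2 = [[1, -3, 1, -1]]^T. Check: (A - 4I) v_2 = [[0, 0, 0, 0]]^T = 0.

v_1 = [[-1, 2, 0, -1]]^T, v_2 = [[1, -3, 1, -1]]^T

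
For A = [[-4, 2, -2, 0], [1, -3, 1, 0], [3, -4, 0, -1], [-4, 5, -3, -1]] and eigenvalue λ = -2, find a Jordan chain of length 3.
We seek v_1 ∈ ker((A + 2I)^3) \ ker((A + 2I)^2), then set v_{i+1} = (A + 2I) v_i.

One such chain is v_1 = [[0, 0, 1, 0]]^T, v_2 = [[-2, 1, 2, -3]]^T, v_3 = [[2, -1, -3, 4]]^T. Check: (A + 2I) v_3 = [[0, 0, 0, 0]]^T = 0.

v_1 = [[0, 0, 1, 0]]^T, v_2 = [[-2, 1, 2, -3]]^T, v_3 = [[2, -1, -3, 4]]^T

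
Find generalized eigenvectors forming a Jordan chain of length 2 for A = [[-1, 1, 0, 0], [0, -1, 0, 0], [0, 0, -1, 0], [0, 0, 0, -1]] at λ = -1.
We seek v_1 ∈ ker((A + I)^2) \ ker(A + I), then set v_{i+1} = (A + I) v_i.

One such chain is v_1 = [[0, 1, -1, 0]]^T, v_2 = [[1, 0, 0, 0]]^T. Check: (A + I) v_2 = [[0, 0, 0, 0]]^T = 0.

v_1 = [[0, 1, -1, 0]]^T, v_2 = [[1, 0, 0, 0]]^T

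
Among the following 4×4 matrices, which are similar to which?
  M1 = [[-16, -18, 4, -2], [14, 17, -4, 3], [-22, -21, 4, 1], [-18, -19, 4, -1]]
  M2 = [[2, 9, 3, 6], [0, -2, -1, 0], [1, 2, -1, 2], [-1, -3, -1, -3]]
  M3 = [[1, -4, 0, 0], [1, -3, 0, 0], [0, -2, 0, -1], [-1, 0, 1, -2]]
2 classes: {M1}, {M2, M3}

Characteristic polynomials: χ_{M1} = x^3(x - 4), χ_{M2} = (x + 1)^4, χ_{M3} = (x + 1)^4.

{M1}: invariant factors x, x^2(x - 4).

{M2, M3}: invariant factors x + 1, (x + 1)^3.

Matrices are similar if and only if their invariant-factor lists agree; the partition into similarity classes is {M1}, {M2, M3}.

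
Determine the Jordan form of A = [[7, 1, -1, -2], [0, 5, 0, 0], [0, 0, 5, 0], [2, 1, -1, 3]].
The characteristic polynomial is det(xI - A) = (x - 5)^4, so the eigenvalues are 5 (algebraic multiplicity 4).

For λ = 5: rank(A - 5I) = 1, rank((A - 5I)^2) = 0. The eigenspace has dimension 4 - 1 = 3, so there are 3 Jordan blocks; the rank sequence gives block sizes [2, 1, 1].

Assembling the blocks gives the Jordan form J above.

J = [[5, 1, 0, 0], [0, 5, 0, 0], [0, 0, 5, 0], [0, 0, 0, 5]]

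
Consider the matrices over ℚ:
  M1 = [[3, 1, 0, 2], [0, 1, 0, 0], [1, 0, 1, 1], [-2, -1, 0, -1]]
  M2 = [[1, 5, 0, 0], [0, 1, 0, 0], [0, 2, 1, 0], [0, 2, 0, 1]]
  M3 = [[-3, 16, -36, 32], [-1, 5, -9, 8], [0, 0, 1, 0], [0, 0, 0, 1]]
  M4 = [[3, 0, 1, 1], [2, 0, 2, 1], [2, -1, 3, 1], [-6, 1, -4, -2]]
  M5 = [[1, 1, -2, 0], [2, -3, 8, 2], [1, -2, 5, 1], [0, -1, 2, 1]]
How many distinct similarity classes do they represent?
Characteristic polynomials: χ_{M1} = (x - 1)^4, χ_{M2} = (x - 1)^4, χ_{M3} = (x - 1)^4, χ_{M4} = (x - 1)^4, χ_{M5} = (x - 1)^4.

{M1, M4, M5}: invariant factors (x - 1)^2, (x - 1)^2.

{M2, M3}: invariant factors x - 1, x - 1, (x - 1)^2.

Matrices are similar if and only if their invariant-factor lists agree; the partition into similarity classes is {M1, M4, M5}, {M2, M3}.

2 classes: {M1, M4, M5}, {M2, M3}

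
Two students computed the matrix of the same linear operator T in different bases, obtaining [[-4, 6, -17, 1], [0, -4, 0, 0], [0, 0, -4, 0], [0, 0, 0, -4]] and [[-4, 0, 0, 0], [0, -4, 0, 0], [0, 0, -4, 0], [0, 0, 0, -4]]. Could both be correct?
Both have characteristic polynomial (x + 4)^4, but the minimal polynomial of A is (x + 4)^2 while the minimal polynomial of B is x + 4. The minimal polynomial is a similarity invariant, so A and B are not similar.

No.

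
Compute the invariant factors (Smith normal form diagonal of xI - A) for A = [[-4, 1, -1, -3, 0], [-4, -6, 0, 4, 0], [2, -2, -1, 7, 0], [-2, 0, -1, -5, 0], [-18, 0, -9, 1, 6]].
(x + 4)^2, (x - 6)(x + 4)^2

The Jordan structure of A has elementary divisors (x + 4)^2, (x + 4)^2, (x - 6). Arranging the block sizes at each eigenvalue in decreasing order and taking row products gives the invariant factors.

Invariant factors (smallest first, each dividing the next): (x + 4)^2, (x - 6)(x + 4)^2.

Check: the last factor (x - 6)(x + 4)^2 is the minimal polynomial, and the product (x - 6)(x + 4)^4 is the characteristic polynomial.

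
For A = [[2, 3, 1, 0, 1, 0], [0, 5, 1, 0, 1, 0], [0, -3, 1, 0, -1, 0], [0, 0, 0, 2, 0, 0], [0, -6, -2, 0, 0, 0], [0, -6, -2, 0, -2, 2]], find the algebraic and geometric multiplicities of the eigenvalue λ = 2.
The characteristic polynomial is (x - 2)^6, so the factor x - 2 appears with exponent 6: the algebraic multiplicity is 6.

rank(A - 2I) = 1, so the eigenspace has dimension 6 - 1 = 5: the geometric multiplicity is 5.

Since 5 < 6, A is not diagonalizable.

algebraic multiplicity 6, geometric multiplicity 5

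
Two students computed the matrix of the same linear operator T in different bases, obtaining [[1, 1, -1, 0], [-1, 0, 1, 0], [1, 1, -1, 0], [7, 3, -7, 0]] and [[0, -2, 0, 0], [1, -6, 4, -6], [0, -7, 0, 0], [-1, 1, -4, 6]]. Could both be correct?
Two matrices over a field are similar if and only if they have the same invariant factors.

Both A and B have characteristic polynomial x^4 and minimal polynomial x^3. Computing further, both have invariant factors x, x^3. Hence A and B are similar.

Yes.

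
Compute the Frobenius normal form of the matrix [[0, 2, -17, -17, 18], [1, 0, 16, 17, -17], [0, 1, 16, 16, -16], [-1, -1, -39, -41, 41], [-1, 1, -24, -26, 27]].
R = [[0, 0, 0, 0, 32], [1, 0, 0, 0, -16], [0, 1, 0, 0, -16], [0, 0, 1, 0, 8], [0, 0, 0, 1, 2]]

The invariant factors of A (the non-unit diagonal entries of the Smith normal form of xI - A over ℚ[x]) are (x - 2)^3(x + 2)^2, each dividing the next. The characteristic polynomial is their product, (x - 2)^3(x + 2)^2.

The rational canonical form is the block-diagonal matrix of companion matrices C(f_i):
R = [[0, 0, 0, 0, 32], [1, 0, 0, 0, -16], [0, 1, 0, 0, -16], [0, 0, 1, 0, 8], [0, 0, 0, 1, 2]].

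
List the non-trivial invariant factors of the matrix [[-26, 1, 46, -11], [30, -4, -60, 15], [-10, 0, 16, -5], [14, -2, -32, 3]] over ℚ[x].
x + 4, (x - 1)(x + 4)^2

The Jordan structure of A has elementary divisors (x + 4)^2, (x + 4), (x - 1). Arranging the block sizes at each eigenvalue in decreasing order and taking row products gives the invariant factors.

Invariant factors (smallest first, each dividing the next): x + 4, (x - 1)(x + 4)^2.

Check: the last factor (x - 1)(x + 4)^2 is the minimal polynomial, and the product (x - 1)(x + 4)^3 is the characteristic polynomial.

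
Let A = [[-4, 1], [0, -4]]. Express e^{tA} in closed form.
A has Jordan form J = [[-4, 1], [0, -4]] with A = PJP^{-1}, so e^{tA} = P e^{tJ} P^{-1}.

For a Jordan block J_k(λ), e^{tJ_k(λ)} = e^{λt} · (I + tN + t^2 N^2/2! + ... + t^{k-1} N^{k-1}/(k-1)!) where N is the nilpotent superdiagonal part.

Assembling the blocks and conjugating back gives the entries of e^{tA} as shown above.

e^{tA} = [[e^{-4*t}, t*e^{-4*t}], [0, e^{-4*t}]]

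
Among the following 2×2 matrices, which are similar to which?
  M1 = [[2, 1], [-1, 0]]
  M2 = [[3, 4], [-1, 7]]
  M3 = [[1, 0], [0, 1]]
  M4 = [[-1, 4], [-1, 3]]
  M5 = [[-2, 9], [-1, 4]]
3 classes: {M1, M4, M5}, {M2}, {M3}

Characteristic polynomials: χ_{M1} = (x - 1)^2, χ_{M2} = (x - 5)^2, χ_{M3} = (x - 1)^2, χ_{M4} = (x - 1)^2, χ_{M5} = (x - 1)^2.

{M1, M4, M5}: invariant factors (x - 1)^2.

{M2}: invariant factors (x - 5)^2.

{M3}: invariant factors x - 1, x - 1.

Matrices are similar if and only if their invariant-factor lists agree; the partition into similarity classes is {M1, M4, M5}, {M2}, {M3}.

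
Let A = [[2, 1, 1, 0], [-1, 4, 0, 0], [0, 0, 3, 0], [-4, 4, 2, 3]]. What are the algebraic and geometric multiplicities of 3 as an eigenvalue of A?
The characteristic polynomial is (x - 3)^4, so the factor x - 3 appears with exponent 4: the algebraic multiplicity is 4.

rank(A - 3I) = 2, so the eigenspace has dimension 4 - 2 = 2: the geometric multiplicity is 2.

Since 2 < 4, A is not diagonalizable.

algebraic multiplicity 4, geometric multiplicity 2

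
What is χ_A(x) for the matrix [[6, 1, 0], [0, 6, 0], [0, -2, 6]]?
xI - A = [[x - 6, -1, 0], [0, x - 6, 0], [0, 2, x - 6]].

Expanding det(xI - A) along the first row:
det(xI - A) = + (x - 6)·det([[x - 6, 0], [2, x - 6]]) - (-1)·det([[0, 0], [0, x - 6]]) + (0)·det([[0, x - 6], [0, 2]]).

Evaluating gives χ_A(x) = x^3 - 18x^2 + 108x - 216 = (x - 6)^3.

χ_A(x) = (x - 6)^3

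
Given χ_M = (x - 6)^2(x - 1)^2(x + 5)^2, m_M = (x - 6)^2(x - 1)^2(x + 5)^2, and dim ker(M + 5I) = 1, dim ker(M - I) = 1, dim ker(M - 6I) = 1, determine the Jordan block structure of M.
λ = -5: algebraic multiplicity 2 (exponent in χ_M), largest block size 2 (exponent in m_M), 1 block (geometric multiplicity). This forces block sizes [2].
λ = 1: algebraic multiplicity 2 (exponent in χ_M), largest block size 2 (exponent in m_M), 1 block (geometric multiplicity). This forces block sizes [2].
λ = 6: algebraic multiplicity 2 (exponent in χ_M), largest block size 2 (exponent in m_M), 1 block (geometric multiplicity). This forces block sizes [2].

Jordan blocks: (-5, 2), (1, 2), (6, 2)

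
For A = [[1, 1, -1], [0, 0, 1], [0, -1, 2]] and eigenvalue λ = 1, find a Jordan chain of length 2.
We seek v_1 ∈ ker((A - I)^2) \ ker(A - I), then set v_{i+1} = (A - I) v_i.

One such chain is v_1 = [[-2, 3, 2]]^T, v_2 = [[1, -1, -1]]^T. Check: (A - I) v_2 = [[0, 0, 0]]^T = 0.

v_1 = [[-2, 3, 2]]^T, v_2 = [[1, -1, -1]]^T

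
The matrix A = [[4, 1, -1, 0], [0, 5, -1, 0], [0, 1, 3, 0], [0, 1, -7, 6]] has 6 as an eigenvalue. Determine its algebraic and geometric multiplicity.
algebraic multiplicity 1, geometric multiplicity 1

The characteristic polynomial is (x - 6)(x - 4)^3, so the factor x - 6 appears with exponent 1: the algebraic multiplicity is 1.

rank(A - 6I) = 3, so the eigenspace has dimension 4 - 3 = 1: the geometric multiplicity is 1.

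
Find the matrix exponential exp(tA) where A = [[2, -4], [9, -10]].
e^{tA} = [[(6*t + 1)*e^{-4*t}, -4*t*e^{-4*t}], [9*t*e^{-4*t}, (1 - 6*t)*e^{-4*t}]]

A has Jordan form J = [[-4, 1], [0, -4]] with A = PJP^{-1}, so e^{tA} = P e^{tJ} P^{-1}.

For a Jordan block J_k(λ), e^{tJ_k(λ)} = e^{λt} · (I + tN + t^2 N^2/2! + ... + t^{k-1} N^{k-1}/(k-1)!) where N is the nilpotent superdiagonal part.

Assembling the blocks and conjugating back gives the entries of e^{tA} as shown above.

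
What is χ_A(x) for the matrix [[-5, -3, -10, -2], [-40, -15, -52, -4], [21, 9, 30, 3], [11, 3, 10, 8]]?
χ_A(x) = (x - 6)^2(x - 3)^2

xI - A = [[x + 5, 3, 10, 2], [40, x + 15, 52, 4], [-21, -9, x - 30, -3], [-11, -3, -10, x - 8]].

Expanding det(xI - A) along the first row:
det(xI - A) = + (x + 5)·det([[x + 15, 52, 4], [-9, x - 30, -3], [-3, -10, x - 8]]) - (3)·det([[40, 52, 4], [-21, x - 30, -3], [-11, -10, x - 8]]) + (10)·det([[40, x + 15, 4], [-21, -9, -3], [-11, -3, x - 8]]) - (2)·det([[40, x + 15, 52], [-21, -9, x - 30], [-11, -3, -10]]).

Evaluating gives χ_A(x) = x^4 - 18x^3 + 117x^2 - 324x + 324 = (x - 6)^2(x - 3)^2.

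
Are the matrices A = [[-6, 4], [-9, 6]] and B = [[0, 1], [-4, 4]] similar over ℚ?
trace(A) = 0 but trace(B) = 4. The trace is a similarity invariant, so A and B are not similar.

No.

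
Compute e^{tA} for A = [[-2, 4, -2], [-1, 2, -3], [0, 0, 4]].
e^{tA} = [[1 - 2*t, 4*t, 2*t - e^{4*t} + 1], [-t, 2*t + 1, t - e^{4*t} + 1], [0, 0, e^{4*t}]]

A has Jordan form J = [[0, 1, 0], [0, 0, 0], [0, 0, 4]] with A = PJP^{-1}, so e^{tA} = P e^{tJ} P^{-1}.

For a Jordan block J_k(λ), e^{tJ_k(λ)} = e^{λt} · (I + tN + t^2 N^2/2! + ... + t^{k-1} N^{k-1}/(k-1)!) where N is the nilpotent superdiagonal part.

Assembling the blocks and conjugating back gives the entries of e^{tA} as shown above.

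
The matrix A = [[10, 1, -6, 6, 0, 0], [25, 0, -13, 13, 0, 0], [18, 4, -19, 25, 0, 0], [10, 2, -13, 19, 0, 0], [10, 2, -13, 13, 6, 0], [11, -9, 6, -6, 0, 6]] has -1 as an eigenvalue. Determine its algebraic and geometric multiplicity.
algebraic multiplicity 2, geometric multiplicity 1

The characteristic polynomial is (x - 6)^4(x + 1)^2, so the factor x + 1 appears with exponent 2: the algebraic multiplicity is 2.

rank(A + I) = 5, so the eigenspace has dimension 6 - 5 = 1: the geometric multiplicity is 1.

Since 1 < 2, A is not diagonalizable.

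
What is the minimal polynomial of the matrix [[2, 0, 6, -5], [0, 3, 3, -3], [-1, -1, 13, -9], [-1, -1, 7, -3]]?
The characteristic polynomial factors as (x - 6)(x - 3)^3. The minimal polynomial is ∏(x - λ)^{k_λ} where k_λ is the size of the largest Jordan block at λ.

For λ = 3: rank(A - 3I) = 3, and the largest Jordan block has size 3 (the smallest k with rank((A - 3I)^k) = rank((A - 3I)^(k+1))).
For λ = 6: rank(A - 6I) = 3, and the largest Jordan block has size 1 (the smallest k with rank((A - 6I)^k) = rank((A - 6I)^(k+1))).

So m_A(x) = (x - 6)(x - 3)^3.

m_A(x) = (x - 6)(x - 3)^3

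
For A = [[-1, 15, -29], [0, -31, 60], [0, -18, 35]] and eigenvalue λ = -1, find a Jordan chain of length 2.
v_1 = [[-1, 2, 1]]^T, v_2 = [[1, 0, 0]]^T

We seek v_1 ∈ ker((A + I)^2) \ ker(A + I), then set v_{i+1} = (A + I) v_i.

One such chain is v_1 = [[-1, 2, 1]]^T, v_2 = [[1, 0, 0]]^T. Check: (A + I) v_2 = [[0, 0, 0]]^T = 0.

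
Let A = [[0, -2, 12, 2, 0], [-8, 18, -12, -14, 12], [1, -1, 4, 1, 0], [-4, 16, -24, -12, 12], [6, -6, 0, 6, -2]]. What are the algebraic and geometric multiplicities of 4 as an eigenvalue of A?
algebraic multiplicity 3, geometric multiplicity 2

The characteristic polynomial is (x - 4)^3(x + 2)^2, so the factor x - 4 appears with exponent 3: the algebraic multiplicity is 3.

rank(A - 4I) = 3, so the eigenspace has dimension 5 - 3 = 2: the geometric multiplicity is 2.

Since 2 < 3, A is not diagonalizable.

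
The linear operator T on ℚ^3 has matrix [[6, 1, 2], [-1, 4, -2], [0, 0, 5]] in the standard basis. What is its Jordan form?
J = [[5, 1, 0], [0, 5, 0], [0, 0, 5]]

The characteristic polynomial is det(xI - A) = (x - 5)^3, so the eigenvalues are 5 (algebraic multiplicity 3).

For λ = 5: rank(A - 5I) = 1, rank((A - 5I)^2) = 0. The eigenspace has dimension 3 - 1 = 2, so there are 2 Jordan blocks; the rank sequence gives block sizes [2, 1].

Assembling the blocks gives the Jordan form J above.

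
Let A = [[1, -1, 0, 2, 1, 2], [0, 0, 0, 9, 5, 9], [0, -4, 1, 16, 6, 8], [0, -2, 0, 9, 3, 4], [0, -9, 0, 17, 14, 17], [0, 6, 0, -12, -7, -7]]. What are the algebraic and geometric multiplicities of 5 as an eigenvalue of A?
The characteristic polynomial is (x - 5)^3(x - 1)^3, so the factor x - 5 appears with exponent 3: the algebraic multiplicity is 3.

rank(A - 5I) = 5, so the eigenspace has dimension 6 - 5 = 1: the geometric multiplicity is 1.

Since 1 < 3, A is not diagonalizable.

algebraic multiplicity 3, geometric multiplicity 1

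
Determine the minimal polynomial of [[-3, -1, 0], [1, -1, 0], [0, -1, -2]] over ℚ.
m_A(x) = (x + 2)^3

The characteristic polynomial factors as (x + 2)^3. The minimal polynomial is ∏(x - λ)^{k_λ} where k_λ is the size of the largest Jordan block at λ.

For λ = -2: rank(A + 2I) = 2, and the largest Jordan block has size 3 (the smallest k with rank((A + 2I)^k) = rank((A + 2I)^(k+1))).

So m_A(x) = (x + 2)^3.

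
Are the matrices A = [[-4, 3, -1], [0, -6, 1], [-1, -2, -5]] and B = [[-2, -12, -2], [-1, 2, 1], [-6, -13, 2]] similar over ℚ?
trace(A) = -15 but trace(B) = 2. The trace is a similarity invariant, so A and B are not similar.

No.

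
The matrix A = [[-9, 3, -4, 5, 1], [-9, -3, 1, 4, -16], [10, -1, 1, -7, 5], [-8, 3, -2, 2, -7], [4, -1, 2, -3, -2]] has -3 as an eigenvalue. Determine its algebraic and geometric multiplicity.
The characteristic polynomial is (x - 1)(x + 3)^4, so the factor x + 3 appears with exponent 4: the algebraic multiplicity is 4.

rank(A + 3I) = 3, so the eigenspace has dimension 5 - 3 = 2: the geometric multiplicity is 2.

Since 2 < 4, A is not diagonalizable.

algebraic multiplicity 4, geometric multiplicity 2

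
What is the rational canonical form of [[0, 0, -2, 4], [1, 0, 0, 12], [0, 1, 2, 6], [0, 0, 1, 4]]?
R = [[0, 0, 0, 12], [1, 0, 0, 10], [0, 1, 0, -2], [0, 0, 1, 6]]

The invariant factors of A (the non-unit diagonal entries of the Smith normal form of xI - A over ℚ[x]) are (x - 6)(x^3 + 2x + 2), each dividing the next. The characteristic polynomial is their product, (x - 6)(x^3 + 2x + 2).

The rational canonical form is the block-diagonal matrix of companion matrices C(f_i):
R = [[0, 0, 0, 12], [1, 0, 0, 10], [0, 1, 0, -2], [0, 0, 1, 6]].

Note the characteristic polynomial does not split into linear factors over ℚ, so A has no Jordan form over ℚ; the rational canonical form exists over any field.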